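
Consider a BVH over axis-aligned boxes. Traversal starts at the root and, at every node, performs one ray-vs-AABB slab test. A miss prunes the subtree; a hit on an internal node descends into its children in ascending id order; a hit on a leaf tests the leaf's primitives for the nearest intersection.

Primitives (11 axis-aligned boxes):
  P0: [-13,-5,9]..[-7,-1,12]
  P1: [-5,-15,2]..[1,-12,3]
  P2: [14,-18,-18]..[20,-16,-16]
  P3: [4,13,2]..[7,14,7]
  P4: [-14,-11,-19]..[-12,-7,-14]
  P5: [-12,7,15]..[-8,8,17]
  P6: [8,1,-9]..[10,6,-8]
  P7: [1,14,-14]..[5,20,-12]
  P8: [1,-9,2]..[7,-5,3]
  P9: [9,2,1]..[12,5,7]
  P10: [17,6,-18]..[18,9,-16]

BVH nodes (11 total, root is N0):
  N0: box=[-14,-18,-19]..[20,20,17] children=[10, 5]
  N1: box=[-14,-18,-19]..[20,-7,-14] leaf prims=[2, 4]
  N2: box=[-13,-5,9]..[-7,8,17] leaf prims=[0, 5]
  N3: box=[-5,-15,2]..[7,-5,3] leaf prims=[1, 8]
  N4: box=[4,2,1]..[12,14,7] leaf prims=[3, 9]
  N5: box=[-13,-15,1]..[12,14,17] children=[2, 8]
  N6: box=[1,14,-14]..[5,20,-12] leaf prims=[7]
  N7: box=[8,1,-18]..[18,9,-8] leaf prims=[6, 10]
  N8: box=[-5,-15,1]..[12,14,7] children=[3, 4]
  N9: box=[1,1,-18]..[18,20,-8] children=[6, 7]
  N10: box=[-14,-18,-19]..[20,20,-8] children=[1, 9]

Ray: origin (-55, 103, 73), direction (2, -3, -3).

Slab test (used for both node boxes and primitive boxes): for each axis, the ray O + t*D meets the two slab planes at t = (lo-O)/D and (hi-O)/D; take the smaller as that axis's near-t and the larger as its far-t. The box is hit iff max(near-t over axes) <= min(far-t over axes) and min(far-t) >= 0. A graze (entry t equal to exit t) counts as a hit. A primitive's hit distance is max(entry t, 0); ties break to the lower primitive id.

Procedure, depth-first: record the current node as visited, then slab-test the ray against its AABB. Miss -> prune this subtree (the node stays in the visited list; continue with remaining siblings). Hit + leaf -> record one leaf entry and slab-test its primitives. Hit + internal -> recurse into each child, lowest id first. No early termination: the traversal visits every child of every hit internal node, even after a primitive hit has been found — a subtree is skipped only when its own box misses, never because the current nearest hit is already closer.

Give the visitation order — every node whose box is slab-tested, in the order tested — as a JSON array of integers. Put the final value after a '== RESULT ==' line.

Traverse from the root:
N0 x:[41/2,75/2] y:[83/3,121/3] z:[56/3,92/3] -> hit [83/3,92/3], descend [5, 10]
  N5 x:[21,67/2] y:[89/3,118/3] z:[56/3,24] -> miss, prune
  N10 x:[41/2,75/2] y:[83/3,121/3] z:[27,92/3] -> hit [83/3,92/3], descend [1, 9]
    N1 x:[41/2,75/2] y:[110/3,121/3] z:[29,92/3] -> miss, prune
    N9 x:[28,73/2] y:[83/3,34] z:[27,91/3] -> hit [28,91/3], descend [6, 7]
      N6 x:[28,30] y:[83/3,89/3] z:[85/3,29] -> hit [85/3,29] leaf, test {P7@t=85/3}
      N7 x:[63/2,73/2] y:[94/3,34] z:[27,91/3] -> miss, prune

order=[0, 5, 10, 1, 9, 6, 7]  |boxes|=7  |leaves|=1  hit=P7

== RESULT ==
[0, 5, 10, 1, 9, 6, 7]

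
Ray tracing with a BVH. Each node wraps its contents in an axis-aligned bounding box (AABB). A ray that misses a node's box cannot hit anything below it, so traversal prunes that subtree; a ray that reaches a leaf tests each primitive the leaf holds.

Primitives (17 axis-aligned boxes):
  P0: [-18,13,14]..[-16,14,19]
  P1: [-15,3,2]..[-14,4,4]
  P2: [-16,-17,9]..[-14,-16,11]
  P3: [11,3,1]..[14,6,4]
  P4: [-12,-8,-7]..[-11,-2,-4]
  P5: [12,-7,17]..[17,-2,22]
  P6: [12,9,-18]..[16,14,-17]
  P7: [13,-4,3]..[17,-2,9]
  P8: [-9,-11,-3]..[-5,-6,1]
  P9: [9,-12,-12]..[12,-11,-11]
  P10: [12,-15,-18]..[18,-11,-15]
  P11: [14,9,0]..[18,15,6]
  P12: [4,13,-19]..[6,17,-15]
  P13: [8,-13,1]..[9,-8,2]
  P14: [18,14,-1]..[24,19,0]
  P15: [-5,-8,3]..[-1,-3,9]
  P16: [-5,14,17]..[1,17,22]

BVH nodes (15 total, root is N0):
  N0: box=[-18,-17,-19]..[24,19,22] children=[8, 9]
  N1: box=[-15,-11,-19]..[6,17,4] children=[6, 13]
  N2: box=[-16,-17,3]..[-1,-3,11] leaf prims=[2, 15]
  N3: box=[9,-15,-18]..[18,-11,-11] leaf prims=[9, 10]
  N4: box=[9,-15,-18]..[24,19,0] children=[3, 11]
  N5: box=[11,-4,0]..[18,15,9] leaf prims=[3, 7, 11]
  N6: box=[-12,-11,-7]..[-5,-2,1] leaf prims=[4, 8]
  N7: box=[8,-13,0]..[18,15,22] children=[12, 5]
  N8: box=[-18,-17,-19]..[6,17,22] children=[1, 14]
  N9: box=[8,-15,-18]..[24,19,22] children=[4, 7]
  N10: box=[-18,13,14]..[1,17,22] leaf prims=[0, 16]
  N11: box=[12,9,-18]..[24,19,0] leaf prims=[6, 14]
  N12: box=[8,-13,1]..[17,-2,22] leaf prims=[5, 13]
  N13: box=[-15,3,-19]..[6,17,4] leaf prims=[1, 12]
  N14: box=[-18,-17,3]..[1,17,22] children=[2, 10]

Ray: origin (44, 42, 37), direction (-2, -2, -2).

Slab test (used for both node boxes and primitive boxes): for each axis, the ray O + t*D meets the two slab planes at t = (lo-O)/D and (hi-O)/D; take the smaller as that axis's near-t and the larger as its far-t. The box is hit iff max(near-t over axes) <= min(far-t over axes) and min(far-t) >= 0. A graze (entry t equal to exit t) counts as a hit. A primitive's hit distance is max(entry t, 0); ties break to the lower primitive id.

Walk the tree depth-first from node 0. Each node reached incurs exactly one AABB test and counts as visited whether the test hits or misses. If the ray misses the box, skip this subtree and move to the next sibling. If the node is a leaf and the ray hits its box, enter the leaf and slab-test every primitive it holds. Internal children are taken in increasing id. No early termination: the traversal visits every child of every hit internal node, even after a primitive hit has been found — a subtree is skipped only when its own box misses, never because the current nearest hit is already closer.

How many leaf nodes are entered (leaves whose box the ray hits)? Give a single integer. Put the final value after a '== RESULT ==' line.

Traverse from the root:
N0 x:[10,31] y:[23/2,59/2] z:[15/2,28] -> hit [23/2,28], descend [8, 9]
  N8 x:[19,31] y:[25/2,59/2] z:[15/2,28] -> hit [19,28], descend [1, 14]
    N1 x:[19,59/2] y:[25/2,53/2] z:[33/2,28] -> hit [19,53/2], descend [6, 13]
      N6 x:[49/2,28] y:[22,53/2] z:[18,22] -> miss, prune
      N13 x:[19,59/2] y:[25/2,39/2] z:[33/2,28] -> hit [19,39/2] leaf, test {P1(miss), P12(miss)}
    N14 x:[43/2,31] y:[25/2,59/2] z:[15/2,17] -> miss, prune
  N9 x:[10,18] y:[23/2,57/2] z:[15/2,55/2] -> hit [23/2,18], descend [4, 7]
    N4 x:[10,35/2] y:[23/2,57/2] z:[37/2,55/2] -> miss, prune
    N7 x:[13,18] y:[27/2,55/2] z:[15/2,37/2] -> hit [27/2,18], descend [5, 12]
      N5 x:[13,33/2] y:[27/2,23] z:[14,37/2] -> hit [14,33/2] leaf, test {P3(miss), P7(miss), P11(miss)}
      N12 x:[27/2,18] y:[22,55/2] z:[15/2,18] -> miss, prune

order=[0, 8, 1, 6, 13, 14, 9, 4, 7, 5, 12]  |boxes|=11  |leaves|=2  hit=miss

== RESULT ==
2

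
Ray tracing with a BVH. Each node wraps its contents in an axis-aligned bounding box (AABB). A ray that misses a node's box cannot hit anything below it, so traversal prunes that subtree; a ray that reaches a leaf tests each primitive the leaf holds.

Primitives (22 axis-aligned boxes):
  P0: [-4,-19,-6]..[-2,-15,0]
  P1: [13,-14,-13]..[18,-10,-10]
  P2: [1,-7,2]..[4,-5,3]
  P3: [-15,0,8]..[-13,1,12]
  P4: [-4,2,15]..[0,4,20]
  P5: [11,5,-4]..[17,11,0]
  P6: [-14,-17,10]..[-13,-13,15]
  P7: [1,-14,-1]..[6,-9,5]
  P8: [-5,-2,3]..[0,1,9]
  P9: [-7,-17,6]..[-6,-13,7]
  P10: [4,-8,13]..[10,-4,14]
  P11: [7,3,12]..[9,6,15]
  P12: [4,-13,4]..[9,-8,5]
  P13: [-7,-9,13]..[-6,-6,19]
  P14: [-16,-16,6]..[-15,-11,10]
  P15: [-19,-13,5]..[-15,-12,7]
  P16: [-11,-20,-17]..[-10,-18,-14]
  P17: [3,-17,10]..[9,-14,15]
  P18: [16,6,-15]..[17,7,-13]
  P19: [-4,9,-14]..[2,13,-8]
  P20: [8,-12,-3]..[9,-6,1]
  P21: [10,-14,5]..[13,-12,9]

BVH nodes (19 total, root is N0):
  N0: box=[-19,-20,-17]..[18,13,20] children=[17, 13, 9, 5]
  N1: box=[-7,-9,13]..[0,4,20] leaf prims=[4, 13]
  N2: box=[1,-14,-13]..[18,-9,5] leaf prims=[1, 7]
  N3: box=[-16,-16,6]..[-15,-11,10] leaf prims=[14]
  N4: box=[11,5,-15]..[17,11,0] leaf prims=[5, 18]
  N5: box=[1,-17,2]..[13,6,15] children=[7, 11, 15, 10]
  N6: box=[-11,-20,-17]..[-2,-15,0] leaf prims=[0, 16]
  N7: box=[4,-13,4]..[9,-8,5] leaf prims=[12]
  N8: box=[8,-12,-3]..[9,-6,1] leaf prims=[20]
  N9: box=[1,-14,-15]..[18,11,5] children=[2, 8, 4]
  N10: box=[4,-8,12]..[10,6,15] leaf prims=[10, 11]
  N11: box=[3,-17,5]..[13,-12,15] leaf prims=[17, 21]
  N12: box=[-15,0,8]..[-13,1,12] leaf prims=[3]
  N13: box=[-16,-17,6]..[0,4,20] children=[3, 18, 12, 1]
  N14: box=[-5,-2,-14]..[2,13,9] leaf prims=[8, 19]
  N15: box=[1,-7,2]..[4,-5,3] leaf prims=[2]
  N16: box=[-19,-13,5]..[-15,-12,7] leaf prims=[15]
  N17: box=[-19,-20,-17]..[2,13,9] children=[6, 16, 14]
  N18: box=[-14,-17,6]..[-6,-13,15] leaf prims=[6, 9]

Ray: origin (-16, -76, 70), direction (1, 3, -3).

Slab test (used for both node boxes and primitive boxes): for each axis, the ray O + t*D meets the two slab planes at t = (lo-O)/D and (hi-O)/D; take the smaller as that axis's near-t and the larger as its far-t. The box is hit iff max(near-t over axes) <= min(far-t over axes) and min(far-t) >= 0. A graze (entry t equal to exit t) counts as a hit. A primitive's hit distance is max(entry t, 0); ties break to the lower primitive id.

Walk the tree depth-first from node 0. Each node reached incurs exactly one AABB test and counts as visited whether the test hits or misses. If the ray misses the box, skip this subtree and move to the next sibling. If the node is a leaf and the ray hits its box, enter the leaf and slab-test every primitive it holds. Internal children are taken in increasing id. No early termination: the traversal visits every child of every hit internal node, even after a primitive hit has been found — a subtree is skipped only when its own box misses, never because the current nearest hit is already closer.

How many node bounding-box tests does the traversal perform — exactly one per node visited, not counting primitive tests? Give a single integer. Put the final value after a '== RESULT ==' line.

Walk:
N0 x:[-3,34] y:[56/3,89/3] z:[50/3,29] -> hit [56/3,29], descend [5, 9, 13, 17]
  N5 x:[17,29] y:[59/3,82/3] z:[55/3,68/3] -> hit [59/3,68/3], descend [7, 10, 11, 15]
    N7 x:[20,25] y:[21,68/3] z:[65/3,22] -> hit [65/3,22] leaf, test {P12@t=65/3}
    N10 x:[20,26] y:[68/3,82/3] z:[55/3,58/3] -> miss, prune
    N11 x:[19,29] y:[59/3,64/3] z:[55/3,65/3] -> hit [59/3,64/3] leaf, test {P17@t=59/3, P21(miss)}
    N15 x:[17,20] y:[23,71/3] z:[67/3,68/3] -> miss, prune
  N9 x:[17,34] y:[62/3,29] z:[65/3,85/3] -> hit [65/3,85/3], descend [2, 4, 8]
    N2 x:[17,34] y:[62/3,67/3] z:[65/3,83/3] -> hit [65/3,67/3] leaf, test {P1(miss), P7@t=65/3}
    N4 x:[27,33] y:[27,29] z:[70/3,85/3] -> hit [27,85/3] leaf, test {P5(miss), P18(miss)}
    N8 x:[24,25] y:[64/3,70/3] z:[23,73/3] -> miss, prune
  N13 x:[0,16] y:[59/3,80/3] z:[50/3,64/3] -> miss, prune
  N17 x:[-3,18] y:[56/3,89/3] z:[61/3,29] -> miss, prune

Summary -> nodes [0, 5, 7, 10, 11, 15, 9, 2, 4, 8, 13, 17]; box-tests=12; leaf-entries=4; first=P17

== RESULT ==
12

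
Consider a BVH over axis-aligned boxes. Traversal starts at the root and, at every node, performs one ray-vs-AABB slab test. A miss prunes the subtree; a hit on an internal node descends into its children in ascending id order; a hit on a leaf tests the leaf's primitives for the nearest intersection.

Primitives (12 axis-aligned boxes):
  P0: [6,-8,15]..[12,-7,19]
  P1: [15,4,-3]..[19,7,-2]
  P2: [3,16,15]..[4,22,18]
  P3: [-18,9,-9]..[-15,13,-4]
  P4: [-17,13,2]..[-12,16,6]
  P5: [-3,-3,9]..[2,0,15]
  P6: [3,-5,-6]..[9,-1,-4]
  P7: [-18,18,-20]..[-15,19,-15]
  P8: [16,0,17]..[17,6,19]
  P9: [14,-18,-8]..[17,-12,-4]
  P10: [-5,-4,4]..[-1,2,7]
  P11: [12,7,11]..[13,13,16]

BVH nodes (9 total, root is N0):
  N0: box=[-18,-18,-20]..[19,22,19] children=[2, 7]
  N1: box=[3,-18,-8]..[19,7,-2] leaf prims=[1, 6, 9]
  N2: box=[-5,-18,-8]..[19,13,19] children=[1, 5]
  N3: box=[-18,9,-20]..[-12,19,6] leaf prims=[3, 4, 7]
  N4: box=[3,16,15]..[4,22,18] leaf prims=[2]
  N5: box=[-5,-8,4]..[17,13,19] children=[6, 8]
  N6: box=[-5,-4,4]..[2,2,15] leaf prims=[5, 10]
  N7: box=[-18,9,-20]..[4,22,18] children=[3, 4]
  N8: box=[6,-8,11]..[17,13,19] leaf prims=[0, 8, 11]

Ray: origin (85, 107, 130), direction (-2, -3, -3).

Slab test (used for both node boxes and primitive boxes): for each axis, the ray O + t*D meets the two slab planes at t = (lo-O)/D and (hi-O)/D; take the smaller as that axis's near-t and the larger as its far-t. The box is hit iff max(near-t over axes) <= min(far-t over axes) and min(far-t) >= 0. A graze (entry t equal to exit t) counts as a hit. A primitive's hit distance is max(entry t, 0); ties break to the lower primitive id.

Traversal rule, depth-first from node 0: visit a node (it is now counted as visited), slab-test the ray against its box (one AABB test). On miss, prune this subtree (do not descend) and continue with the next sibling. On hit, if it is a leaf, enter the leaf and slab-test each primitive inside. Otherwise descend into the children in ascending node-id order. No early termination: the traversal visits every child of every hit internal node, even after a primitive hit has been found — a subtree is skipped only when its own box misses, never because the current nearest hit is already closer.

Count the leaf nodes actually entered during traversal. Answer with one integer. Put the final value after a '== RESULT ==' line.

Traverse from the root:
N0 x:[33,103/2] y:[85/3,125/3] z:[37,50] -> hit [37,125/3], descend [2, 7]
  N2 x:[33,45] y:[94/3,125/3] z:[37,46] -> hit [37,125/3], descend [1, 5]
    N1 x:[33,41] y:[100/3,125/3] z:[44,46] -> miss, prune
    N5 x:[34,45] y:[94/3,115/3] z:[37,42] -> hit [37,115/3], descend [6, 8]
      N6 x:[83/2,45] y:[35,37] z:[115/3,42] -> miss, prune
      N8 x:[34,79/2] y:[94/3,115/3] z:[37,119/3] -> hit [37,115/3] leaf, test {P0@t=38, P8(miss), P11(miss)}
  N7 x:[81/2,103/2] y:[85/3,98/3] z:[112/3,50] -> miss, prune

7 AABB tests over nodes [0, 2, 1, 5, 6, 8, 7]; 1 leaf entered; closest P0.

== RESULT ==
1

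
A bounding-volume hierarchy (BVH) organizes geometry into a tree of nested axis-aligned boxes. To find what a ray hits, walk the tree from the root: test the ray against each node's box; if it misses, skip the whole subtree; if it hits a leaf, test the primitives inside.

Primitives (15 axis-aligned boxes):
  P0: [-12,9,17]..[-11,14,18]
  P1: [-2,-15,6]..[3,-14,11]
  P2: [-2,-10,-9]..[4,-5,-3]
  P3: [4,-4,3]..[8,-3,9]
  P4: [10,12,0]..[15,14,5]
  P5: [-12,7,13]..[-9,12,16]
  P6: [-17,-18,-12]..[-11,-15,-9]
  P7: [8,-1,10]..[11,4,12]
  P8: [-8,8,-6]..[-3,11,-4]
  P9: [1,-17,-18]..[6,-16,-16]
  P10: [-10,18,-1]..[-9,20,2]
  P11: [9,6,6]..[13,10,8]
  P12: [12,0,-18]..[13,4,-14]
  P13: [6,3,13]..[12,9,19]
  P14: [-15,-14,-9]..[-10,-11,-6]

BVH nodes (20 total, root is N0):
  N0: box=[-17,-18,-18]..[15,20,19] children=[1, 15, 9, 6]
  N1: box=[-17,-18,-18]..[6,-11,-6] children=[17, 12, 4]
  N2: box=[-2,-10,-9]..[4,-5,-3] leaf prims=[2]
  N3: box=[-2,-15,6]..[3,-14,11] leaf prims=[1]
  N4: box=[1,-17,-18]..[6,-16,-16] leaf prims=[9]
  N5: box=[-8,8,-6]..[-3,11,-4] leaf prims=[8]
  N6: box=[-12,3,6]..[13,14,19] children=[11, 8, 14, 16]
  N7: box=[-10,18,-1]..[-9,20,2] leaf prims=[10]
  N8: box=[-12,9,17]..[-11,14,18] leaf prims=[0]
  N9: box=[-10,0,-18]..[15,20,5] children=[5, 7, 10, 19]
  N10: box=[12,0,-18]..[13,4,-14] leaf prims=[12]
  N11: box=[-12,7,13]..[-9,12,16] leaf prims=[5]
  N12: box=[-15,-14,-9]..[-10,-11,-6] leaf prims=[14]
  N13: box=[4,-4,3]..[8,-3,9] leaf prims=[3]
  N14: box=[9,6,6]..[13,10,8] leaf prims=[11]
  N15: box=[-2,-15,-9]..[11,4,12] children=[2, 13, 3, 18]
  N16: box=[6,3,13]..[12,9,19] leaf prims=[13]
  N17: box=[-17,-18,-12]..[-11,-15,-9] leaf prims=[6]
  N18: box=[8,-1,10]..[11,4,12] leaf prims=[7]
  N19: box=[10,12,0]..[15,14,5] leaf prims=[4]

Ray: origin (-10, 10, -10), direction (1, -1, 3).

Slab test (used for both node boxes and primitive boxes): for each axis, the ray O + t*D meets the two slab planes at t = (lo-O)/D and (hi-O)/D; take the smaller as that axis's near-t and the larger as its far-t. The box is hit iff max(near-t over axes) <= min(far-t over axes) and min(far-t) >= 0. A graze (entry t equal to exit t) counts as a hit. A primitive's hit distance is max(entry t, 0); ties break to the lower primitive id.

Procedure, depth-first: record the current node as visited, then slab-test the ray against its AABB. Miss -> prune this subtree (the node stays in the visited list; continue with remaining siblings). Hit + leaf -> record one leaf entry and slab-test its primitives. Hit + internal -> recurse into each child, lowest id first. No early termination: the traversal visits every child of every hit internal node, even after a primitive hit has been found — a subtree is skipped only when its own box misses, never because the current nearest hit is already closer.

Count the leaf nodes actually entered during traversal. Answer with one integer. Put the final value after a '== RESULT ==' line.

Traverse from the root:
N0 x:[-7,25] y:[-10,28] z:[-8/3,29/3] -> hit [-8/3,29/3], descend [1, 6, 9, 15]
  N1 x:[-7,16] y:[21,28] z:[-8/3,4/3] -> miss, prune
  N6 x:[-2,23] y:[-4,7] z:[16/3,29/3] -> hit [16/3,7], descend [8, 11, 14, 16]
    N8 x:[-2,-1] y:[-4,1] z:[9,28/3] -> miss, prune
    N11 x:[-2,1] y:[-2,3] z:[23/3,26/3] -> miss, prune
    N14 x:[19,23] y:[0,4] z:[16/3,6] -> miss, prune
    N16 x:[16,22] y:[1,7] z:[23/3,29/3] -> miss, prune
  N9 x:[0,25] y:[-10,10] z:[-8/3,5] -> hit [0,5], descend [5, 7, 10, 19]
    N5 x:[2,7] y:[-1,2] z:[4/3,2] -> hit [2,2] leaf, test {P8@t=2}
    N7 x:[0,1] y:[-10,-8] z:[3,4] -> miss, prune
    N10 x:[22,23] y:[6,10] z:[-8/3,-4/3] -> miss, prune
    N19 x:[20,25] y:[-4,-2] z:[10/3,5] -> miss, prune
  N15 x:[8,21] y:[6,25] z:[1/3,22/3] -> miss, prune

Summary -> nodes [0, 1, 6, 8, 11, 14, 16, 9, 5, 7, 10, 19, 15]; box-tests=13; leaf-entries=1; first=P8

== RESULT ==
1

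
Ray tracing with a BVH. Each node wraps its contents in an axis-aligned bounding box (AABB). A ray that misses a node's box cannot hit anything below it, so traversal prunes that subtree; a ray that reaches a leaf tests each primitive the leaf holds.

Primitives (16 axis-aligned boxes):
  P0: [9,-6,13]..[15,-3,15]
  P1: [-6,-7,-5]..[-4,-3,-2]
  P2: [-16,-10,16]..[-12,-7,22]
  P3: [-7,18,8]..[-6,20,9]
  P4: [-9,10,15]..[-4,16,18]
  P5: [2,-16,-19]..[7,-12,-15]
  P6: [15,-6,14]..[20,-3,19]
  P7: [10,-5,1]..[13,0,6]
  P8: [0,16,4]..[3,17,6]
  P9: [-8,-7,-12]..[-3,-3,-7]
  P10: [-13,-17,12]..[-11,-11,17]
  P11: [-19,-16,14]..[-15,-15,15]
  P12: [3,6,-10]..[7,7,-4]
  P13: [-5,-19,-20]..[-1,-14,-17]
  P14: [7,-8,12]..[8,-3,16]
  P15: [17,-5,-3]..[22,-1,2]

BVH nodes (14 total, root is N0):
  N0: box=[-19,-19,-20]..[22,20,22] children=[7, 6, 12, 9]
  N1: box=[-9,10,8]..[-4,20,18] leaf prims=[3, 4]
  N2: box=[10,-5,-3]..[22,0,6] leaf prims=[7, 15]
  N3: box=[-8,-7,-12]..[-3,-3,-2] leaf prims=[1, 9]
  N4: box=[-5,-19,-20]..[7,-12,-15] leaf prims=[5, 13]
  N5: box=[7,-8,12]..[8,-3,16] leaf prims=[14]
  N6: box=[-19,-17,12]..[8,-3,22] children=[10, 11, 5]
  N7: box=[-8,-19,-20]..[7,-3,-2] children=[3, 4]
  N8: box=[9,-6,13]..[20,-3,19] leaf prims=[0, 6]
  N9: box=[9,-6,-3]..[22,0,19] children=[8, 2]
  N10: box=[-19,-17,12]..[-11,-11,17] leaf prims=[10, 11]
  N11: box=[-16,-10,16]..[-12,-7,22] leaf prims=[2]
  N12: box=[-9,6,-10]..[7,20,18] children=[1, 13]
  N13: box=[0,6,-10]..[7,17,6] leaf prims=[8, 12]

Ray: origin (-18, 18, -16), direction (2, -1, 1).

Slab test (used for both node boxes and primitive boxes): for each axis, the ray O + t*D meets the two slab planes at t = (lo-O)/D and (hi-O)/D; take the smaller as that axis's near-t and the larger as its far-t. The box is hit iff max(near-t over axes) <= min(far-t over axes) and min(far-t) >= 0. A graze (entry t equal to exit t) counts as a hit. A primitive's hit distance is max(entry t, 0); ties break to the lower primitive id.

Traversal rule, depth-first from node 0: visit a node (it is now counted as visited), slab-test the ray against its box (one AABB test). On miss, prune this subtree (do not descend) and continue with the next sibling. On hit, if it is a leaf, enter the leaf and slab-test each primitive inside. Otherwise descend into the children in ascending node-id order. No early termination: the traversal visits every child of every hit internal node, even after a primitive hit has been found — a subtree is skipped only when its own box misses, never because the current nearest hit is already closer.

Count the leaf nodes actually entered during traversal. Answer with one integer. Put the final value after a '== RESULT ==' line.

Trace the traversal:
N0 x:[-1/2,20] y:[-2,37] z:[-4,38] -> hit [-1/2,20], descend [6, 7, 9, 12]
  N6 x:[-1/2,13] y:[21,35] z:[28,38] -> miss, prune
  N7 x:[5,25/2] y:[21,37] z:[-4,14] -> miss, prune
  N9 x:[27/2,20] y:[18,24] z:[13,35] -> hit [18,20], descend [2, 8]
    N2 x:[14,20] y:[18,23] z:[13,22] -> hit [18,20] leaf, test {P7(miss), P15(miss)}
    N8 x:[27/2,19] y:[21,24] z:[29,35] -> miss, prune
  N12 x:[9/2,25/2] y:[-2,12] z:[6,34] -> hit [6,12], descend [1, 13]
    N1 x:[9/2,7] y:[-2,8] z:[24,34] -> miss, prune
    N13 x:[9,25/2] y:[1,12] z:[6,22] -> hit [9,12] leaf, test {P8(miss), P12@t=11}

order=[0, 6, 7, 9, 2, 8, 12, 1, 13]  |boxes|=9  |leaves|=2  hit=P12

== RESULT ==
2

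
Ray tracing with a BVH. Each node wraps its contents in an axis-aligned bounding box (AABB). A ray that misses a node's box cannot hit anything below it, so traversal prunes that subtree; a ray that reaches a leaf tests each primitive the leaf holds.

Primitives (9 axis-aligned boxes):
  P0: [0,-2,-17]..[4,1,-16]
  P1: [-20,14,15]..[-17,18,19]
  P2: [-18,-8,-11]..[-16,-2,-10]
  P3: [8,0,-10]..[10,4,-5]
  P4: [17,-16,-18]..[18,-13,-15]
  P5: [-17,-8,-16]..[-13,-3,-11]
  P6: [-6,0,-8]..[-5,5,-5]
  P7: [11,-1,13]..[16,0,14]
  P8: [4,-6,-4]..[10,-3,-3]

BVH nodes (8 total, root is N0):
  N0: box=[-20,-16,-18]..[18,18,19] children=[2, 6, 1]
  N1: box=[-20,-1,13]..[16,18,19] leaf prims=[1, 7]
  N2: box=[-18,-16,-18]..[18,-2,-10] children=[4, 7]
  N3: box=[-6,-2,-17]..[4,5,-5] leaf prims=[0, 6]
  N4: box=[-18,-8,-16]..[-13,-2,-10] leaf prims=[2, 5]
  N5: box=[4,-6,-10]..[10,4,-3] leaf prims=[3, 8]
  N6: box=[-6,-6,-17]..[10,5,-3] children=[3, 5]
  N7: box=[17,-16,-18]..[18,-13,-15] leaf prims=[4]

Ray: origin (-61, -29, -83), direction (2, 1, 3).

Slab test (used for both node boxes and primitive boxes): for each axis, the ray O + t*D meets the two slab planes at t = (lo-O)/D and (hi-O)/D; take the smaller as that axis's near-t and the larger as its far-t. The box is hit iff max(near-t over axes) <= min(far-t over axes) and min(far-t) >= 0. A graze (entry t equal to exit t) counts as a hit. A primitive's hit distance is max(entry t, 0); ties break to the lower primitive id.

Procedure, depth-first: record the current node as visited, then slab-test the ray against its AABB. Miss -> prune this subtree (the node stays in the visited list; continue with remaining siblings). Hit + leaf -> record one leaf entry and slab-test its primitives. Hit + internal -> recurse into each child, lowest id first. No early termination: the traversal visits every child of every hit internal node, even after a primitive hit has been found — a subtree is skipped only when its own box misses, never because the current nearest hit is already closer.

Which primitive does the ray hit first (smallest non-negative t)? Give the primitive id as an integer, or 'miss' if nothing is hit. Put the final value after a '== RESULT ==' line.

Walk:
N0 x:[41/2,79/2] y:[13,47] z:[65/3,34] -> hit [65/3,34], descend [1, 2, 6]
  N1 x:[41/2,77/2] y:[28,47] z:[32,34] -> hit [32,34] leaf, test {P1(miss), P7(miss)}
  N2 x:[43/2,79/2] y:[13,27] z:[65/3,73/3] -> hit [65/3,73/3], descend [4, 7]
    N4 x:[43/2,24] y:[21,27] z:[67/3,73/3] -> hit [67/3,24] leaf, test {P2(miss), P5@t=67/3}
    N7 x:[39,79/2] y:[13,16] z:[65/3,68/3] -> miss, prune
  N6 x:[55/2,71/2] y:[23,34] z:[22,80/3] -> miss, prune

order=[0, 1, 2, 4, 7, 6]  |boxes|=6  |leaves|=2  hit=P5

== RESULT ==
5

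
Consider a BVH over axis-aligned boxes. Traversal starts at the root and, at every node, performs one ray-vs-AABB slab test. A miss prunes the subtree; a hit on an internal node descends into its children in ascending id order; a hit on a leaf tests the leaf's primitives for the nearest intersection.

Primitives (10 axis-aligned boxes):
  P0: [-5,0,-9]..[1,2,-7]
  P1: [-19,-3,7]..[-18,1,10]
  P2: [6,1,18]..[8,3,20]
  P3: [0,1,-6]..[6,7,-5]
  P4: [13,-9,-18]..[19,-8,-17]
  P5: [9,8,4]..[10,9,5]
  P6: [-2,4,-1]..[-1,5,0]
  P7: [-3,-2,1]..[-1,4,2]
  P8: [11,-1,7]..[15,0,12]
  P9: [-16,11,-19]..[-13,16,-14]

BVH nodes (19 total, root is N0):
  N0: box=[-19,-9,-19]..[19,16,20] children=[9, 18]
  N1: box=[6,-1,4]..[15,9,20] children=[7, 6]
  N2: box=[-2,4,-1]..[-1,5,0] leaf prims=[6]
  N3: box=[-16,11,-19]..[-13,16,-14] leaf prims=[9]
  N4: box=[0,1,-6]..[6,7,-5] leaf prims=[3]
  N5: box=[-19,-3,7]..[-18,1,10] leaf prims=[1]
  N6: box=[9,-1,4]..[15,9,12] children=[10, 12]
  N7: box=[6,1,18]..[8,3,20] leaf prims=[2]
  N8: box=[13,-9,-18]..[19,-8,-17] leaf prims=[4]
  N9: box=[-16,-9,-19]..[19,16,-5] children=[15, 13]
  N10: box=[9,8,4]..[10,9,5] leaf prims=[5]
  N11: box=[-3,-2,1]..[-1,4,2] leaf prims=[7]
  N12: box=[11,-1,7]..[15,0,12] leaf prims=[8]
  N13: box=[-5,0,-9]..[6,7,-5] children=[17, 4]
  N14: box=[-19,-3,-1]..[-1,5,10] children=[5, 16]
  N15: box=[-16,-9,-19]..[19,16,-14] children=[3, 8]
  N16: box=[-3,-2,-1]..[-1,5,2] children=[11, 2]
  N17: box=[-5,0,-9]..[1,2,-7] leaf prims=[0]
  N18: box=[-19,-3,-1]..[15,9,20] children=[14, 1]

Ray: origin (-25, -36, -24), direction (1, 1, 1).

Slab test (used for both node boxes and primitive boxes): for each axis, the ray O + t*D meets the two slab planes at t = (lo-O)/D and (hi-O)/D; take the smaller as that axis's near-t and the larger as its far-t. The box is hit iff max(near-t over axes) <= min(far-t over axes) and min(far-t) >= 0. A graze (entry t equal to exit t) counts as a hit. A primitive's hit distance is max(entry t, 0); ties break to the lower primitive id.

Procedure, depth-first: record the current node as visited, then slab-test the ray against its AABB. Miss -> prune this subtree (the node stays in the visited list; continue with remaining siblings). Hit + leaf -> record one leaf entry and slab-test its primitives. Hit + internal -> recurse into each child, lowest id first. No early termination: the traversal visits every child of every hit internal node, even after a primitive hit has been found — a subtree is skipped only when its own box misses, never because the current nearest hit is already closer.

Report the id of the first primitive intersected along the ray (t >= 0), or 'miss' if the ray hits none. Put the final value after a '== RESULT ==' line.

Traverse from the root:
N0 x:[6,44] y:[27,52] z:[5,44] -> hit [27,44], descend [9, 18]
  N9 x:[9,44] y:[27,52] z:[5,19] -> miss, prune
  N18 x:[6,40] y:[33,45] z:[23,44] -> hit [33,40], descend [1, 14]
    N1 x:[31,40] y:[35,45] z:[28,44] -> hit [35,40], descend [6, 7]
      N6 x:[34,40] y:[35,45] z:[28,36] -> hit [35,36], descend [10, 12]
        N10 x:[34,35] y:[44,45] z:[28,29] -> miss, prune
        N12 x:[36,40] y:[35,36] z:[31,36] -> hit [36,36] leaf, test {P8@t=36}
      N7 x:[31,33] y:[37,39] z:[42,44] -> miss, prune
    N14 x:[6,24] y:[33,41] z:[23,34] -> miss, prune

order=[0, 9, 18, 1, 6, 10, 12, 7, 14]  |boxes|=9  |leaves|=1  hit=P8

== RESULT ==
8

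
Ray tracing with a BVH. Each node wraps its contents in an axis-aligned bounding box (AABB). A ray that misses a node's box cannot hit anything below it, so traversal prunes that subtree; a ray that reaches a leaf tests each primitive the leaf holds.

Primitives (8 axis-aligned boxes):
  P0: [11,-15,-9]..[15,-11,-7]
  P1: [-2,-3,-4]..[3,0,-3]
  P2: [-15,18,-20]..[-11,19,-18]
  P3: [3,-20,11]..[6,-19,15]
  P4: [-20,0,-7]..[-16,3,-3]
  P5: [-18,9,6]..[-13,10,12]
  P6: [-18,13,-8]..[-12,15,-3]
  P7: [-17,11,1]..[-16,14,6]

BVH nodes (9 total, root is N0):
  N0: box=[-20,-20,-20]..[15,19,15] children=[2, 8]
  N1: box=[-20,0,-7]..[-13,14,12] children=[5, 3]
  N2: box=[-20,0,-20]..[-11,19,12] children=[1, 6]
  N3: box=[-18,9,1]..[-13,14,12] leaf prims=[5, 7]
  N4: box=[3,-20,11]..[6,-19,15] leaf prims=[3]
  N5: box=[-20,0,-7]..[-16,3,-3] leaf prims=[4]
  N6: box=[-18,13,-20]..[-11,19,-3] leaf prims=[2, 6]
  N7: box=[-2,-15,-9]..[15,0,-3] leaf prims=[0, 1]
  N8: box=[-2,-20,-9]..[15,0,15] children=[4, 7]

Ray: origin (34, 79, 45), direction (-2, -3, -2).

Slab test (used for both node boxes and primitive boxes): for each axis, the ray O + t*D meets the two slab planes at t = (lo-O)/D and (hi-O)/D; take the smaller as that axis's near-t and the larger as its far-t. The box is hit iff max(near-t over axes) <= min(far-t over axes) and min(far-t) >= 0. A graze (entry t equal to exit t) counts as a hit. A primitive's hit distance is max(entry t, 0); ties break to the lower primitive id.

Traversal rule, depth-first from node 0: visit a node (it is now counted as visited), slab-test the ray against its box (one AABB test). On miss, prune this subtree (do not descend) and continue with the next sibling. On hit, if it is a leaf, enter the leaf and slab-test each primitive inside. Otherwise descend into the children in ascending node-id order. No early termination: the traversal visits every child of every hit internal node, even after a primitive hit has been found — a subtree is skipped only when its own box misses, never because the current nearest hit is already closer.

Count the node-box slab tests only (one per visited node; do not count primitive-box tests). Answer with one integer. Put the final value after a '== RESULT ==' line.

Trace the traversal:
N0 x:[19/2,27] y:[20,33] z:[15,65/2] -> hit [20,27], descend [2, 8]
  N2 x:[45/2,27] y:[20,79/3] z:[33/2,65/2] -> hit [45/2,79/3], descend [1, 6]
    N1 x:[47/2,27] y:[65/3,79/3] z:[33/2,26] -> hit [47/2,26], descend [3, 5]
      N3 x:[47/2,26] y:[65/3,70/3] z:[33/2,22] -> miss, prune
      N5 x:[25,27] y:[76/3,79/3] z:[24,26] -> hit [76/3,26] leaf, test {P4@t=76/3}
    N6 x:[45/2,26] y:[20,22] z:[24,65/2] -> miss, prune
  N8 x:[19/2,18] y:[79/3,33] z:[15,27] -> miss, prune

Summary -> nodes [0, 2, 1, 3, 5, 6, 8]; box-tests=7; leaf-entries=1; first=P4

== RESULT ==
7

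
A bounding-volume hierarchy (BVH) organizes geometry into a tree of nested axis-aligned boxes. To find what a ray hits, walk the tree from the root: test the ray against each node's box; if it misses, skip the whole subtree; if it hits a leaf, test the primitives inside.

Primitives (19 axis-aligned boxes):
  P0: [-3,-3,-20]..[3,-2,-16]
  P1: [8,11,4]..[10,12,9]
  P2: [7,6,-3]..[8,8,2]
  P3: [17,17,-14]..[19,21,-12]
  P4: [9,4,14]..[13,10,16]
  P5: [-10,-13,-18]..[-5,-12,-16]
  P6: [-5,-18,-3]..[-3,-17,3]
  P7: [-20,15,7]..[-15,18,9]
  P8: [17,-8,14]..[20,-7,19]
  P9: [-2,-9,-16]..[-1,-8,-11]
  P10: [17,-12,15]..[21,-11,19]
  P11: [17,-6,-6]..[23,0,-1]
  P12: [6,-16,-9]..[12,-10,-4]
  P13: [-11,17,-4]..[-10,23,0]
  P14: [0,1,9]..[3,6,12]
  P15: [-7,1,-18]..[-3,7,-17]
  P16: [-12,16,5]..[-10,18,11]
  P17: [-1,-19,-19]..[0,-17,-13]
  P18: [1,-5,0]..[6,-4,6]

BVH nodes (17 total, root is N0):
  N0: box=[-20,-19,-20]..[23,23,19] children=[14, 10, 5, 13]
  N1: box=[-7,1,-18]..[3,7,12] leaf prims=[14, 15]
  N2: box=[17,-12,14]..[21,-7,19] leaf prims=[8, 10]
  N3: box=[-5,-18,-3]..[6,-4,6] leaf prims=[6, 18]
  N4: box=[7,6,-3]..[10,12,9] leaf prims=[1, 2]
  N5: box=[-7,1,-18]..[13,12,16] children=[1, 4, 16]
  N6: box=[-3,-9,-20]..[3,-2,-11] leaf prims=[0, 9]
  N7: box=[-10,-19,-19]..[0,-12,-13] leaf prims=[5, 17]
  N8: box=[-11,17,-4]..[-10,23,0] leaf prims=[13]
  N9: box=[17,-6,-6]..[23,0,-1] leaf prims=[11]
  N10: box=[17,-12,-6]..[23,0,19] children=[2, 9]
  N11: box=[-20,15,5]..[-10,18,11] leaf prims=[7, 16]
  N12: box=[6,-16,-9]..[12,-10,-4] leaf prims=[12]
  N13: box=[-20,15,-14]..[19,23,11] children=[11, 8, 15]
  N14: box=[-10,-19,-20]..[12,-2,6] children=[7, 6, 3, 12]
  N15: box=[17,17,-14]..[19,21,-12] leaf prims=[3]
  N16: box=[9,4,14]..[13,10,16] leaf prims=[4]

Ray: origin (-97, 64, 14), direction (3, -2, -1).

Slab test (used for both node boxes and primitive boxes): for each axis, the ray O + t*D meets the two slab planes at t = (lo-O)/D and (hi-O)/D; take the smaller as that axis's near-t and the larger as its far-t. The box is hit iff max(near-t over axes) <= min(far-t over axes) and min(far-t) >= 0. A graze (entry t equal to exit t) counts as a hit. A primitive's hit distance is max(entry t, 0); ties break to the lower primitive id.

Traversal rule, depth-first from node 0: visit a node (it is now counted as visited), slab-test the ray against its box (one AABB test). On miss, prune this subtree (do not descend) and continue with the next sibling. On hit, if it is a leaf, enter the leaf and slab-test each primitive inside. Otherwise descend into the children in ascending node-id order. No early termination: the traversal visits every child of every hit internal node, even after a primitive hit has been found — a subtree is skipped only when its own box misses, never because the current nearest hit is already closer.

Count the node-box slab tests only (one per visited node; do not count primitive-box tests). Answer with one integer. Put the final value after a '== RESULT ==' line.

Trace the traversal:
N0 x:[77/3,40] y:[41/2,83/2] z:[-5,34] -> hit [77/3,34], descend [5, 10, 13, 14]
  N5 x:[30,110/3] y:[26,63/2] z:[-2,32] -> hit [30,63/2], descend [1, 4, 16]
    N1 x:[30,100/3] y:[57/2,63/2] z:[2,32] -> hit [30,63/2] leaf, test {P14(miss), P15@t=31}
    N4 x:[104/3,107/3] y:[26,29] z:[5,17] -> miss, prune
    N16 x:[106/3,110/3] y:[27,30] z:[-2,0] -> miss, prune
  N10 x:[38,40] y:[32,38] z:[-5,20] -> miss, prune
  N13 x:[77/3,116/3] y:[41/2,49/2] z:[3,28] -> miss, prune
  N14 x:[29,109/3] y:[33,83/2] z:[8,34] -> hit [33,34], descend [3, 6, 7, 12]
    N3 x:[92/3,103/3] y:[34,41] z:[8,17] -> miss, prune
    N6 x:[94/3,100/3] y:[33,73/2] z:[25,34] -> hit [33,100/3] leaf, test {P0@t=33, P9(miss)}
    N7 x:[29,97/3] y:[38,83/2] z:[27,33] -> miss, prune
    N12 x:[103/3,109/3] y:[37,40] z:[18,23] -> miss, prune

Summary -> nodes [0, 5, 1, 4, 16, 10, 13, 14, 3, 6, 7, 12]; box-tests=12; leaf-entries=2; first=P15

== RESULT ==
12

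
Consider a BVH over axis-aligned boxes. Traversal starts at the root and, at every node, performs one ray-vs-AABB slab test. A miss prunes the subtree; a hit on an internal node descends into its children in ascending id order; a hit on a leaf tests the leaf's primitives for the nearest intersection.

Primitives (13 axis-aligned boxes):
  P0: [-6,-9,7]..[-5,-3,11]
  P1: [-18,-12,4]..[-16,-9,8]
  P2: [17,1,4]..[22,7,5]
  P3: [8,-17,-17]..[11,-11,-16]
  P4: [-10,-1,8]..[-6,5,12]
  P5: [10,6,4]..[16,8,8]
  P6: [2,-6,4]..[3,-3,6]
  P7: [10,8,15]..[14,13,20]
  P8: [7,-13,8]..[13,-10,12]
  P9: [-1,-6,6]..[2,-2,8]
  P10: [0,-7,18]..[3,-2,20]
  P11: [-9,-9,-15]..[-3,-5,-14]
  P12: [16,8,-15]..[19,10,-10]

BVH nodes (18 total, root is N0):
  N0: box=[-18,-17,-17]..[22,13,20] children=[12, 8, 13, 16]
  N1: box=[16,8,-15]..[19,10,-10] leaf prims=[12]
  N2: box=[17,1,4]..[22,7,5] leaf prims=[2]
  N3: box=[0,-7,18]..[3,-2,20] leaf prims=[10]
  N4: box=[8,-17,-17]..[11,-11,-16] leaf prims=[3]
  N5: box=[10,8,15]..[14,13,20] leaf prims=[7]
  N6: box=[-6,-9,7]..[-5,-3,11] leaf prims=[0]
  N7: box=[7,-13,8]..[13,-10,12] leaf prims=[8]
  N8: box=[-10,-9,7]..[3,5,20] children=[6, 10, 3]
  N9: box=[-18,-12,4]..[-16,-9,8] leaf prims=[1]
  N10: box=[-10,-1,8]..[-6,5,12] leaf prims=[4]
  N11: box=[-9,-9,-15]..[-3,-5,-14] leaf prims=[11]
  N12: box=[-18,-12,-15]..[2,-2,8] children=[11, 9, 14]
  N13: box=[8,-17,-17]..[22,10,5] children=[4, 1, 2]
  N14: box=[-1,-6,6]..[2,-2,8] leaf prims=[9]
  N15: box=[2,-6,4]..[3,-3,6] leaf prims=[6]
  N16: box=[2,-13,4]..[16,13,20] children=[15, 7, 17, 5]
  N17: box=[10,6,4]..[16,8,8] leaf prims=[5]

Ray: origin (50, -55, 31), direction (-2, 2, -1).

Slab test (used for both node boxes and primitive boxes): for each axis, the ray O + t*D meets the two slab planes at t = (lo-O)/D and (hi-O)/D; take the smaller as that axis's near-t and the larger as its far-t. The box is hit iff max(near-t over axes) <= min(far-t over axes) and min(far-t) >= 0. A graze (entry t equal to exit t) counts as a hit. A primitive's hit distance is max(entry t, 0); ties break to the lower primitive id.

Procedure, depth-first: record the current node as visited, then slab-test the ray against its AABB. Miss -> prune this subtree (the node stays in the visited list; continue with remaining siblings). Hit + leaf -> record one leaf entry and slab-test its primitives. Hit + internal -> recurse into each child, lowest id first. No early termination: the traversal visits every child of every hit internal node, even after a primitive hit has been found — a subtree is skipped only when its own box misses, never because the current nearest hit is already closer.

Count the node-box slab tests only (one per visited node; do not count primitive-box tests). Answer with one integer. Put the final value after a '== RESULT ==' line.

Walk:
N0 x:[14,34] y:[19,34] z:[11,48] -> hit [19,34], descend [8, 12, 13, 16]
  N8 x:[47/2,30] y:[23,30] z:[11,24] -> hit [47/2,24], descend [3, 6, 10]
    N3 x:[47/2,25] y:[24,53/2] z:[11,13] -> miss, prune
    N6 x:[55/2,28] y:[23,26] z:[20,24] -> miss, prune
    N10 x:[28,30] y:[27,30] z:[19,23] -> miss, prune
  N12 x:[24,34] y:[43/2,53/2] z:[23,46] -> hit [24,53/2], descend [9, 11, 14]
    N9 x:[33,34] y:[43/2,23] z:[23,27] -> miss, prune
    N11 x:[53/2,59/2] y:[23,25] z:[45,46] -> miss, prune
    N14 x:[24,51/2] y:[49/2,53/2] z:[23,25] -> hit [49/2,25] leaf, test {P9@t=49/2}
  N13 x:[14,21] y:[19,65/2] z:[26,48] -> miss, prune
  N16 x:[17,24] y:[21,34] z:[11,27] -> hit [21,24], descend [5, 7, 15, 17]
    N5 x:[18,20] y:[63/2,34] z:[11,16] -> miss, prune
    N7 x:[37/2,43/2] y:[21,45/2] z:[19,23] -> hit [21,43/2] leaf, test {P8@t=21}
    N15 x:[47/2,24] y:[49/2,26] z:[25,27] -> miss, prune
    N17 x:[17,20] y:[61/2,63/2] z:[23,27] -> miss, prune

order=[0, 8, 3, 6, 10, 12, 9, 11, 14, 13, 16, 5, 7, 15, 17]  |boxes|=15  |leaves|=2  hit=P8

== RESULT ==
15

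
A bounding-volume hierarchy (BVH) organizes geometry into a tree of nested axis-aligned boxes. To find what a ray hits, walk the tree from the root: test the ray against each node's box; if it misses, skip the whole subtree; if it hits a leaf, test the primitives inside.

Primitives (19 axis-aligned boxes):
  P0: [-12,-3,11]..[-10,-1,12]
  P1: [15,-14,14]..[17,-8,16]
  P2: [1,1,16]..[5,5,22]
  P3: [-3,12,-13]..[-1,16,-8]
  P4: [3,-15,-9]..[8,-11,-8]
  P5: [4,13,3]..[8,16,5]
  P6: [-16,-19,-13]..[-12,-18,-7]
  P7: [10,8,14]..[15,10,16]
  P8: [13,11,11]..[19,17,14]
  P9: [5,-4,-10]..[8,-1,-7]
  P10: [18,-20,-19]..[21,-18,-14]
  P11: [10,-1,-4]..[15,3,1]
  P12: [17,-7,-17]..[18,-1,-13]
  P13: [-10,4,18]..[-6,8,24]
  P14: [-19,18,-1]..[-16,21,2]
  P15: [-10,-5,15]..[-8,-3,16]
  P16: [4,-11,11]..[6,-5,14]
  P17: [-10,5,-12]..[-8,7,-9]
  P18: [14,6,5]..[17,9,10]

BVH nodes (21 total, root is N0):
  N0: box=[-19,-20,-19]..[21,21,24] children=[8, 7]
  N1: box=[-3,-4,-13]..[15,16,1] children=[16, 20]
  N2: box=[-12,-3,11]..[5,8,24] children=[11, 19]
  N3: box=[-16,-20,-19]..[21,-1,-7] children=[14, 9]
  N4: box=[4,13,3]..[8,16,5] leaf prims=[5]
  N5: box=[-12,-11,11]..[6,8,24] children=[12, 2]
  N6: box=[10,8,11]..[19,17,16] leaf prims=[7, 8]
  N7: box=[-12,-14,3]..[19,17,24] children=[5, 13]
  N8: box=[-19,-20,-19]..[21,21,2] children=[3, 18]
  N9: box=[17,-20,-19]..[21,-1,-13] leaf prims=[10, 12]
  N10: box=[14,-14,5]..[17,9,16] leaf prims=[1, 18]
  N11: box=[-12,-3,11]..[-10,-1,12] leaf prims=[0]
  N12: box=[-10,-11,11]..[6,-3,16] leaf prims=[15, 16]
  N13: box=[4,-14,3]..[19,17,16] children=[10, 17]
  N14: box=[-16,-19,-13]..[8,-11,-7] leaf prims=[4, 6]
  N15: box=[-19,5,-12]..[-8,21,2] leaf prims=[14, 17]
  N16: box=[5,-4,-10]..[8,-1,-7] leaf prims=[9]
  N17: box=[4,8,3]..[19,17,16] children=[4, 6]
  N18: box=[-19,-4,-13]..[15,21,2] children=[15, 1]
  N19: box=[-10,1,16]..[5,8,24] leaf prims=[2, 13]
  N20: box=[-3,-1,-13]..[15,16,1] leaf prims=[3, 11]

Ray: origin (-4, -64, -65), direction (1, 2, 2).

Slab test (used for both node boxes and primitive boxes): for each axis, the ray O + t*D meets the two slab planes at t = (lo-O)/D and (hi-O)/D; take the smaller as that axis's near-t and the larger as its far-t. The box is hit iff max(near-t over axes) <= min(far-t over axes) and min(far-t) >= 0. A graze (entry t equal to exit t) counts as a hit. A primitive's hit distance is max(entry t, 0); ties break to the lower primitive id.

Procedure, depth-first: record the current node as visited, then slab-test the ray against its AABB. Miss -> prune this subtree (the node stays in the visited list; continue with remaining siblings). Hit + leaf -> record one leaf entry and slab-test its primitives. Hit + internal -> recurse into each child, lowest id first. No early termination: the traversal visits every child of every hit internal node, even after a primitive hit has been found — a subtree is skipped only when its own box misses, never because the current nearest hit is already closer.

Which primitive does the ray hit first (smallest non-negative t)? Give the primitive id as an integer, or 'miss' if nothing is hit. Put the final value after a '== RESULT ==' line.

Traverse from the root:
N0 x:[-15,25] y:[22,85/2] z:[23,89/2] -> hit [23,25], descend [7, 8]
  N7 x:[-8,23] y:[25,81/2] z:[34,89/2] -> miss, prune
  N8 x:[-15,25] y:[22,85/2] z:[23,67/2] -> hit [23,25], descend [3, 18]
    N3 x:[-12,25] y:[22,63/2] z:[23,29] -> hit [23,25], descend [9, 14]
      N9 x:[21,25] y:[22,63/2] z:[23,26] -> hit [23,25] leaf, test {P10@t=23, P12(miss)}
      N14 x:[-12,12] y:[45/2,53/2] z:[26,29] -> miss, prune
    N18 x:[-15,19] y:[30,85/2] z:[26,67/2] -> miss, prune

Summary -> nodes [0, 7, 8, 3, 9, 14, 18]; box-tests=7; leaf-entries=1; first=P10

== RESULT ==
10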